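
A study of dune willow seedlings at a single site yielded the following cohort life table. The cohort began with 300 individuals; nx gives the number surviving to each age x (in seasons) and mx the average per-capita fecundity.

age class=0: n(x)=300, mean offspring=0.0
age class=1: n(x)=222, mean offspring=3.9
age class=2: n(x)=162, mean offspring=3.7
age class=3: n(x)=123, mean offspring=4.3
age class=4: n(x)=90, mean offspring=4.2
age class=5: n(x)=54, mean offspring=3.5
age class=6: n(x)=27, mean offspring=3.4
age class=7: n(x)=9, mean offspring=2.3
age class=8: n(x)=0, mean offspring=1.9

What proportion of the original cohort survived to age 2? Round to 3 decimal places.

0.540

l_2 = n_2/n_0 = 162/300 = 0.54 → 0.540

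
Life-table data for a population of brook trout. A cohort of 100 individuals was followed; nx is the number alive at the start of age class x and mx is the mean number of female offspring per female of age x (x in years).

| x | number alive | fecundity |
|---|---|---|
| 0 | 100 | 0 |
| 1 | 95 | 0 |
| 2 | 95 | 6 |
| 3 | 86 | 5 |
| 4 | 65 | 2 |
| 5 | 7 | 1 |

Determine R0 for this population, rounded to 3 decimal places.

11.370

lx = nx/n0 = nx/100: 1, 0.95, 0.95, 0.86, 0.65, 0.07
lx·mx by age: 0, 0, 5.7, 4.3, 1.3, 0.07
R0 = Σ lx·mx = 11.37 → 11.370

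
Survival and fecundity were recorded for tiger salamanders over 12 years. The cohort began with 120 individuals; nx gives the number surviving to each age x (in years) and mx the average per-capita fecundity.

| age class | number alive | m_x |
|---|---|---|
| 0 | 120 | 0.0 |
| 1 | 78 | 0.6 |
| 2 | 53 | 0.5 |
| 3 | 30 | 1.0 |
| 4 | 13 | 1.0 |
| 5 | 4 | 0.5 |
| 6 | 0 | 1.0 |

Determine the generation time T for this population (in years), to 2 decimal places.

lx = nx/n0 = nx/120: 1, 0.65, 0.44167…, 0.25, 0.10833…, 0.03333…, 0
lx·mx: 0, 0.39, 0.220833…, 0.25, 0.108333…, 0.016667…, 0 → R0 = 0.985833…
x·lx·mx: 0, 0.39, 0.441667…, 0.75, 0.433333…, 0.083333…, 0 → Σ = 2.098333…
T = 2.098333… / 0.985833… = 2.128487… → 2.13

2.13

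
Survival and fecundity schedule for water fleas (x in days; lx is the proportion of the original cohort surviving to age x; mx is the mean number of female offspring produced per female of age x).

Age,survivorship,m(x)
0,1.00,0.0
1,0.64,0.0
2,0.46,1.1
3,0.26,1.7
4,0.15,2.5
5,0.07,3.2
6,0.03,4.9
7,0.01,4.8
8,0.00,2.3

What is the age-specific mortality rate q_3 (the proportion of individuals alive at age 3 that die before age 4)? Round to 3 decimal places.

0.423

q_3 = (l_3 − l_4) / l_3 = (0.26 − 0.15) / 0.26
     = 0.11 / 0.26 = 0.423077… → 0.423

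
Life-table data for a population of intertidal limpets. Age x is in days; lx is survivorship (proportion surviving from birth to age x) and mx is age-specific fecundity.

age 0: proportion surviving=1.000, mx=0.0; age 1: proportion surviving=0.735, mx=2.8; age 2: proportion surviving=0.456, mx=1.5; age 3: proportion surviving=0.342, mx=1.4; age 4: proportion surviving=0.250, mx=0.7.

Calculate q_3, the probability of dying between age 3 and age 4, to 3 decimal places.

0.269

q_3 = (l_3 − l_4) / l_3 = (0.342 − 0.25) / 0.342
     = 0.092 / 0.342 = 0.269006… → 0.269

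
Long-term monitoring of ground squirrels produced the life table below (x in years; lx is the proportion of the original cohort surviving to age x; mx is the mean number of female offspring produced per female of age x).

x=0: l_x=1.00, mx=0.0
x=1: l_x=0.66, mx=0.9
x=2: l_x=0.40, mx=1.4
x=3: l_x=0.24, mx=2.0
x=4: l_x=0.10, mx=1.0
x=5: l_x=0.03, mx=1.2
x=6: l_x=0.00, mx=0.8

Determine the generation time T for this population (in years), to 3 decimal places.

2.110

lx·mx: 0, 0.594, 0.56, 0.48, 0.1, 0.036, 0 → R0 = 1.77
x·lx·mx: 0, 0.594, 1.12, 1.44, 0.4, 0.18, 0 → Σ = 3.734
T = 3.734 / 1.77 = 2.109605… → 2.110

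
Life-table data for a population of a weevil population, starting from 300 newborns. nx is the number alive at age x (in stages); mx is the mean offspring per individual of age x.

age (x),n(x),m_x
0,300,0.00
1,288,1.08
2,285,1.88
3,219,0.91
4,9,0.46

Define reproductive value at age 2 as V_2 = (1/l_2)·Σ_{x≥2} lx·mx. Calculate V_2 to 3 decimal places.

2.594

lx = nx/n0 = nx/300: 1, 0.96, 0.95, 0.73, 0.03
lx·mx for x ≥ 2: 1.786, 0.6643, 0.0138 → sum = 2.4641
V_2 = 2.4641 / l_2 = 2.4641 / 0.95 = 2.593789… → 2.594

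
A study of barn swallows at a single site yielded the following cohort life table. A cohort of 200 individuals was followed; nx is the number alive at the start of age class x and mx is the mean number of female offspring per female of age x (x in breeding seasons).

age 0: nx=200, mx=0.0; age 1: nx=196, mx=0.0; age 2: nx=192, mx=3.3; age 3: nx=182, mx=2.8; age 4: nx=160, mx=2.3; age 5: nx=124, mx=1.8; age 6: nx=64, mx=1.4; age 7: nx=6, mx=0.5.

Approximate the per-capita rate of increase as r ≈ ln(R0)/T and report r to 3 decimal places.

0.680

lx = nx/n0 = nx/200: 1, 0.98, 0.96, 0.91, 0.8, 0.62, 0.32, 0.03
R0 = Σ lx·mx = 0 + 0 + 3.168 + 2.548 + 1.84 + 1.116 + 0.448 + 0.015 = 9.135
Σ x·lx·mx = 29.713; T = 29.713/9.135 = 3.25265…
r ≈ ln(R0)/T = ln(9.135)/3.25265… = 0.68009… → 0.680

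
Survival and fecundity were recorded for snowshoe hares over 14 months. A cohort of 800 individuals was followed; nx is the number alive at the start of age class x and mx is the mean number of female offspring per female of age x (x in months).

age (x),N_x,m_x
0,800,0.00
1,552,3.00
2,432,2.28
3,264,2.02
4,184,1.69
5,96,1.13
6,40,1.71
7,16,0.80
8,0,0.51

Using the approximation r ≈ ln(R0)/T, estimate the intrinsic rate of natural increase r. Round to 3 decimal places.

0.746

lx = nx/n0 = nx/800: 1, 0.69, 0.54, 0.33, 0.23, 0.12, 0.05, 0.02, 0
R0 = Σ lx·mx = 0 + 2.07 + 1.2312 + 0.6666 + 0.3887 + 0.1356 + 0.0855 + 0.016 + 0 = 4.5936
Σ x·lx·mx = 9.39; T = 9.39/4.5936 = 2.04415…
r ≈ ln(R0)/T = ln(4.5936)/2.04415… = 0.74587… → 0.746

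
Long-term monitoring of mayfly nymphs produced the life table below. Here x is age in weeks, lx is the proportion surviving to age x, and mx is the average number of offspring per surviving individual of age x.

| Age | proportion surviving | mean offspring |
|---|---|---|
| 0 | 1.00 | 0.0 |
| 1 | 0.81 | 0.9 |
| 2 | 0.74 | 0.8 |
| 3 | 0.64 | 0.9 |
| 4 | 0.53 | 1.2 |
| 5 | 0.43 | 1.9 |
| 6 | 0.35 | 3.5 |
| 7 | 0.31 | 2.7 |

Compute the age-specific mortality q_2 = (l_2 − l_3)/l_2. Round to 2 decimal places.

0.14

q_2 = (l_2 − l_3) / l_2 = (0.74 − 0.64) / 0.74
     = 0.1 / 0.74 = 0.135135… → 0.14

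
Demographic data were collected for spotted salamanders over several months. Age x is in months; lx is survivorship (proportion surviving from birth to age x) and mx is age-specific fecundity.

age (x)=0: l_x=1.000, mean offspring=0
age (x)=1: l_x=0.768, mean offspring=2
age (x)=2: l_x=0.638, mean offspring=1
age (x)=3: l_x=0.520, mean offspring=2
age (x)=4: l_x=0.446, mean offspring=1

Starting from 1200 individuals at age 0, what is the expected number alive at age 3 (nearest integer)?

Expected survivors = N0 · l_3 = 1200 × 0.520 = 624 → 624

624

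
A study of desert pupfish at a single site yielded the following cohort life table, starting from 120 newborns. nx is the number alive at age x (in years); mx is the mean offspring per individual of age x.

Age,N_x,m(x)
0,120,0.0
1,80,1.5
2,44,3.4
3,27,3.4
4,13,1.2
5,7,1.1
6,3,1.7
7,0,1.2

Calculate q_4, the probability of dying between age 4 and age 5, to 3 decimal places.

0.462

lx = nx/n0 = nx/120: 1, 0.66667…, 0.36667…, 0.225, 0.10833…, 0.05833…, 0.025, 0
q_4 = (l_4 − l_5) / l_4 = (0.108333… − 0.058333…) / 0.108333…
     = 0.05… / 0.108333… = 0.461538… → 0.462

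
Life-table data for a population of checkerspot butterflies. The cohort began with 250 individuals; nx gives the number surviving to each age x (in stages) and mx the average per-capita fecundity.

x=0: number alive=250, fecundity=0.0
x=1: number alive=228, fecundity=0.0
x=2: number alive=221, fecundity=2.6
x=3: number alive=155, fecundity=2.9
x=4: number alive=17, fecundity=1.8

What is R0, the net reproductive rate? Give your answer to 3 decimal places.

lx = nx/n0 = nx/250: 1, 0.912, 0.884, 0.62, 0.068
lx·mx by age: 0, 0, 2.2984, 1.798, 0.1224
R0 = Σ lx·mx = 4.2188 → 4.219

4.219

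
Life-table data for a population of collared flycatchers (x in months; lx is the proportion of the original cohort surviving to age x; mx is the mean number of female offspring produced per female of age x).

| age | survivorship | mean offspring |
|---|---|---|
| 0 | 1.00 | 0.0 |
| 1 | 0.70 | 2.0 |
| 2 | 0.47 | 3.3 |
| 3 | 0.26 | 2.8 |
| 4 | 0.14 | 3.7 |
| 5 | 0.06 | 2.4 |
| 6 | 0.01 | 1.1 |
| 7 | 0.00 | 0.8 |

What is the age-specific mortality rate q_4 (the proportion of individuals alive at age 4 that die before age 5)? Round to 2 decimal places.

0.57

q_4 = (l_4 − l_5) / l_4 = (0.14 − 0.06) / 0.14
     = 0.08 / 0.14 = 0.571429… → 0.57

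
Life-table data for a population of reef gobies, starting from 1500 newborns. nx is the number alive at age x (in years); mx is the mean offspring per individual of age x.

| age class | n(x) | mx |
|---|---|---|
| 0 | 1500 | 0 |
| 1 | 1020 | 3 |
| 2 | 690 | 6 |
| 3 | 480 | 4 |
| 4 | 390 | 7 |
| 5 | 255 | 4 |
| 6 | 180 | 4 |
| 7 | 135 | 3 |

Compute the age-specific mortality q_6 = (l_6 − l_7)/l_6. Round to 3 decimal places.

lx = nx/n0 = nx/1500: 1, 0.68, 0.46, 0.32, 0.26, 0.17, 0.12, 0.09
q_6 = (l_6 − l_7) / l_6 = (0.12 − 0.09) / 0.12
     = 0.03 / 0.12 = 0.25 → 0.250

0.250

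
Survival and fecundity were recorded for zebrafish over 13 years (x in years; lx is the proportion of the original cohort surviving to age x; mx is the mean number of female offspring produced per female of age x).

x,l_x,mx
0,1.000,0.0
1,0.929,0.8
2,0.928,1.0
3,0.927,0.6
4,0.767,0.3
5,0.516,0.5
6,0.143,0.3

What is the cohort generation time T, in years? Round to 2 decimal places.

lx·mx: 0, 0.7432, 0.928, 0.5562, 0.2301, 0.258, 0.0429 → R0 = 2.7584
x·lx·mx: 0, 0.7432, 1.856, 1.6686, 0.9204, 1.29, 0.2574 → Σ = 6.7356
T = 6.7356 / 2.7584 = 2.44185… → 2.44

2.44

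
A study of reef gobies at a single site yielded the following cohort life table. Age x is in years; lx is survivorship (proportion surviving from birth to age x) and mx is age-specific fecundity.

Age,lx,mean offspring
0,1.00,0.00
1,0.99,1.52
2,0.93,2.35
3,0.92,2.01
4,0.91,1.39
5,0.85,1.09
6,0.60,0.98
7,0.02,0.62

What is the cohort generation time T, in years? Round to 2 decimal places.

lx·mx: 0, 1.5048, 2.1855, 1.8492, 1.2649, 0.9265, 0.588, 0.0124 → R0 = 8.3313
x·lx·mx: 0, 1.5048, 4.371, 5.5476, 5.0596, 4.6325, 3.528, 0.0868 → Σ = 24.7303
T = 24.7303 / 8.3313 = 2.96836… → 2.97

2.97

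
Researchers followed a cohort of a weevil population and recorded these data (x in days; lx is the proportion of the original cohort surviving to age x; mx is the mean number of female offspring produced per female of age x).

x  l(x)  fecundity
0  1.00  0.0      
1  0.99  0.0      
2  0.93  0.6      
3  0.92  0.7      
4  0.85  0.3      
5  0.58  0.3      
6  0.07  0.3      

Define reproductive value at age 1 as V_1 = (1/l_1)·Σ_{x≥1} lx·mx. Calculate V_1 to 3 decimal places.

lx·mx for x ≥ 1: 0, 0.558, 0.644, 0.255, 0.174, 0.021 → sum = 1.652
V_1 = 1.652 / l_1 = 1.652 / 0.99 = 1.668687… → 1.669

1.669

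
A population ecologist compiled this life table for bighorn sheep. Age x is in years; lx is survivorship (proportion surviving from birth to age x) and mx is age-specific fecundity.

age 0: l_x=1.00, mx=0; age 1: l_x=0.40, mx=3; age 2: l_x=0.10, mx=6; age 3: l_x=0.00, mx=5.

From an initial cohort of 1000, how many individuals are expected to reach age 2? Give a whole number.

Expected survivors = N0 · l_2 = 1000 × 0.10 = 100 → 100

100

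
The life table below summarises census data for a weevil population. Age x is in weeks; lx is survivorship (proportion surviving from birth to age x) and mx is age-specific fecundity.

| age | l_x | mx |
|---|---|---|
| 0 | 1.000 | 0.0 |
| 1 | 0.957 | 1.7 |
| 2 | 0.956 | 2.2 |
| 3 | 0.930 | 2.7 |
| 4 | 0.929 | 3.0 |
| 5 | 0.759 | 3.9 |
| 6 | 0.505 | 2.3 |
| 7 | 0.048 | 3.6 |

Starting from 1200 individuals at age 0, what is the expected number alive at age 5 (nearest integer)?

911

Expected survivors = N0 · l_5 = 1200 × 0.759 = 910.8 → 911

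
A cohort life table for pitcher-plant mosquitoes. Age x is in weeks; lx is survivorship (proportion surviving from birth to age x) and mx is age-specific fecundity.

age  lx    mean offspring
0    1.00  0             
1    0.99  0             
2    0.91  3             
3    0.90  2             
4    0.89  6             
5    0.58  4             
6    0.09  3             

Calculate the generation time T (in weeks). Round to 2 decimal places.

lx·mx: 0, 0, 2.73, 1.8, 5.34, 2.32, 0.27 → R0 = 12.46
x·lx·mx: 0, 0, 5.46, 5.4, 21.36, 11.6, 1.62 → Σ = 45.44
T = 45.44 / 12.46 = 3.64687… → 3.65

3.65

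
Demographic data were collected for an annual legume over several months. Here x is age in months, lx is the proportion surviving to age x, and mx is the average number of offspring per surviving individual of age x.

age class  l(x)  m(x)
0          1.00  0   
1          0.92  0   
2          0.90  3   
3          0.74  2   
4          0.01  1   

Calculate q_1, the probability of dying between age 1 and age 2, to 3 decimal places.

0.022

q_1 = (l_1 − l_2) / l_1 = (0.92 − 0.9) / 0.92
     = 0.02 / 0.92 = 0.021739… → 0.022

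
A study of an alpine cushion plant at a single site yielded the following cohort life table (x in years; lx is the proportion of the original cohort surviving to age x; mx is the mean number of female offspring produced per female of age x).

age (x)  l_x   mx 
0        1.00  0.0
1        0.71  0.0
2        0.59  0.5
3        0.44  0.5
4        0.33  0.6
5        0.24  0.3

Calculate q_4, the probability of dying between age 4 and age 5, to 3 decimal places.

0.273

q_4 = (l_4 − l_5) / l_4 = (0.33 − 0.24) / 0.33
     = 0.09 / 0.33 = 0.272727… → 0.273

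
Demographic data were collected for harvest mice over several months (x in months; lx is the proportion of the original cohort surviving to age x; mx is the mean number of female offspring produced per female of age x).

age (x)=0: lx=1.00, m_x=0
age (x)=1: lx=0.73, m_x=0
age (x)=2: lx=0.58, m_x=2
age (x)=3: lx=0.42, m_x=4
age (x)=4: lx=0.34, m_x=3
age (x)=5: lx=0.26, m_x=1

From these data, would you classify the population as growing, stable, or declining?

growing

R0 = Σ lx·mx = 0 + 0 + 1.16 + 1.68 + 1.02 + 0.26 = 4.12
R0 > 1, so the population is growing.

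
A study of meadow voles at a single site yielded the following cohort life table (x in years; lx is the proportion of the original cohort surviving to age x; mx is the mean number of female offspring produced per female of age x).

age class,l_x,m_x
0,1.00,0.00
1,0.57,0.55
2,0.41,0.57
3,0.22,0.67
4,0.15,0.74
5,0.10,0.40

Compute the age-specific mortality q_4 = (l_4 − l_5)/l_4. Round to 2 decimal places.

q_4 = (l_4 − l_5) / l_4 = (0.15 − 0.1) / 0.15
     = 0.05 / 0.15 = 0.333333… → 0.33

0.33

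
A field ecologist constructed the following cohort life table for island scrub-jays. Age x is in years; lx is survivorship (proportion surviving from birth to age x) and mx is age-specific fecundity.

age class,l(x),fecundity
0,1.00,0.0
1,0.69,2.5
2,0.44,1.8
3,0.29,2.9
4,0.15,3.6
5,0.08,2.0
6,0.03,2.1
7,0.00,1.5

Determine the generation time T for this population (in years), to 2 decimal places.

2.23

lx·mx: 0, 1.725, 0.792, 0.841, 0.54, 0.16, 0.063, 0 → R0 = 4.121
x·lx·mx: 0, 1.725, 1.584, 2.523, 2.16, 0.8, 0.378, 0 → Σ = 9.17
T = 9.17 / 4.121 = 2.225188… → 2.23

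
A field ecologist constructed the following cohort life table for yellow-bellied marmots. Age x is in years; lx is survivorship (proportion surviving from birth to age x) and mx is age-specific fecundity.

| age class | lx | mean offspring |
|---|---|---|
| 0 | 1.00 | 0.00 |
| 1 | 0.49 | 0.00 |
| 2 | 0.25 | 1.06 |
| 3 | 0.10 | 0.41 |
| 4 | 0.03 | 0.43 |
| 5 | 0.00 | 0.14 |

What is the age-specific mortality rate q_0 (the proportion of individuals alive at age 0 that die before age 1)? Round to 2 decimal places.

q_0 = (l_0 − l_1) / l_0 = (1 − 0.49) / 1
     = 0.51 / 1 = 0.51 → 0.51

0.51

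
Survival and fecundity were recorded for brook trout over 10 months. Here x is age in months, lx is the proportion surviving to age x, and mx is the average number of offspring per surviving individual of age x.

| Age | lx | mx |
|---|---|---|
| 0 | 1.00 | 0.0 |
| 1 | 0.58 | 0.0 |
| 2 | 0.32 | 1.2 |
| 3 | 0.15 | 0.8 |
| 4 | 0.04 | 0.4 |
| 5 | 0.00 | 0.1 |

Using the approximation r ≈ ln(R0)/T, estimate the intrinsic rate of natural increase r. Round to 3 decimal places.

-0.285

R0 = Σ lx·mx = 0 + 0 + 0.384 + 0.12 + 0.016 + 0 = 0.52
Σ x·lx·mx = 1.192; T = 1.192/0.52 = 2.29231…
r ≈ ln(R0)/T = ln(0.52)/2.29231… = -0.28527… → -0.285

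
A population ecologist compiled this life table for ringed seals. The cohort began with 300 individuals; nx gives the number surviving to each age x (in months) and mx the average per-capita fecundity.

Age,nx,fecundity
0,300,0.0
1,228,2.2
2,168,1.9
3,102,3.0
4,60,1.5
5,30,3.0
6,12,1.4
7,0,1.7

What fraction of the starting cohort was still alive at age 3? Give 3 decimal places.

0.340

l_3 = n_3/n_0 = 102/300 = 0.34 → 0.340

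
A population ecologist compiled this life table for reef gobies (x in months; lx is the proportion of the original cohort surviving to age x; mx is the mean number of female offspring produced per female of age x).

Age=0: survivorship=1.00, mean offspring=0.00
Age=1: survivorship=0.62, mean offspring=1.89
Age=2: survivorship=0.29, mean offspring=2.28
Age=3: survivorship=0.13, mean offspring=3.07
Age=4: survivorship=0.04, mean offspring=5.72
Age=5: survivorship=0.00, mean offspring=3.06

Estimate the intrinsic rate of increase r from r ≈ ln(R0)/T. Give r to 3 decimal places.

R0 = Σ lx·mx = 0 + 1.1718 + 0.6612 + 0.3991 + 0.2288 + 0 = 2.4609
Σ x·lx·mx = 4.6067; T = 4.6067/2.4609 = 1.87196…
r ≈ ln(R0)/T = ln(2.4609)/1.87196… = 0.48106… → 0.481

0.481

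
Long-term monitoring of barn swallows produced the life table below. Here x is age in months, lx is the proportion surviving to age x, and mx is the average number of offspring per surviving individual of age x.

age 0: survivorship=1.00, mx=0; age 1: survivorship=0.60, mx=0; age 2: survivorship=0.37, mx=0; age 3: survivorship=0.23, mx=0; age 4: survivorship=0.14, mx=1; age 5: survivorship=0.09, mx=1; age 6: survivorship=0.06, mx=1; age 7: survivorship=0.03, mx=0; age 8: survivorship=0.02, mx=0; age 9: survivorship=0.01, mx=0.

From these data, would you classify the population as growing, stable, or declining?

R0 = Σ lx·mx = 0 + 0 + 0 + 0 + 0.14 + 0.09 + 0.06 + 0 + 0 + 0 = 0.29
R0 < 1, so the population is declining.

declining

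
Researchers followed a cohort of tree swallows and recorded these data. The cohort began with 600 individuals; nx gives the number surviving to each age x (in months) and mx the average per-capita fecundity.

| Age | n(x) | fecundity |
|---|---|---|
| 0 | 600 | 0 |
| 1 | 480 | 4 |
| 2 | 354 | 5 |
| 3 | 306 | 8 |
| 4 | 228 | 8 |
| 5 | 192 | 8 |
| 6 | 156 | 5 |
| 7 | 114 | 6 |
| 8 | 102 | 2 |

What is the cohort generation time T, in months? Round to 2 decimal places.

lx = nx/n0 = nx/600: 1, 0.8, 0.59, 0.51, 0.38, 0.32, 0.26, 0.19, 0.17
lx·mx: 0, 3.2, 2.95, 4.08, 3.04, 2.56, 1.3, 1.14, 0.34 → R0 = 18.61
x·lx·mx: 0, 3.2, 5.9, 12.24, 12.16, 12.8, 7.8, 7.98, 2.72 → Σ = 64.8
T = 64.8 / 18.61 = 3.481999… → 3.48

3.48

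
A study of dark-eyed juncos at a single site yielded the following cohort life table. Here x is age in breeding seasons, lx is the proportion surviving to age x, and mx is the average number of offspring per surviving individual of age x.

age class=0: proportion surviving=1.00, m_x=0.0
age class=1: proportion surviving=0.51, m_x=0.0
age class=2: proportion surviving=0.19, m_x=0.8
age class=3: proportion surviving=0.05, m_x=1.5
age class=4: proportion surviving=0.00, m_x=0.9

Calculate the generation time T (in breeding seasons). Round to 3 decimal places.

2.330

lx·mx: 0, 0, 0.152, 0.075, 0 → R0 = 0.227
x·lx·mx: 0, 0, 0.304, 0.225, 0 → Σ = 0.529
T = 0.529 / 0.227 = 2.330396… → 2.330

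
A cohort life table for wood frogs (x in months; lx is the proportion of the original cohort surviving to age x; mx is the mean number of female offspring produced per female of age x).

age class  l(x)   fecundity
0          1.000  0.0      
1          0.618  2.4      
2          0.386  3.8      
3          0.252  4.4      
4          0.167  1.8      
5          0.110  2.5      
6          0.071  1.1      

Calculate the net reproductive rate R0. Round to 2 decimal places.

4.71

lx·mx by age: 0, 1.4832, 1.4668, 1.1088, 0.3006, 0.275, 0.0781
R0 = Σ lx·mx = 4.7125 → 4.71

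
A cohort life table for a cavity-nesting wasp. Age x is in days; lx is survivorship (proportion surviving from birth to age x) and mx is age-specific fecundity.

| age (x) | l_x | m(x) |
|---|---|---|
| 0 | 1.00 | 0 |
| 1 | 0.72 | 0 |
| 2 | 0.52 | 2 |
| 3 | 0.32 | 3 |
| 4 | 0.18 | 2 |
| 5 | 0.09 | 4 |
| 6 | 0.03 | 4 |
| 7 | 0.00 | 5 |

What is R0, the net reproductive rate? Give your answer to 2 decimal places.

2.84

lx·mx by age: 0, 0, 1.04, 0.96, 0.36, 0.36, 0.12, 0
R0 = Σ lx·mx = 2.84 → 2.84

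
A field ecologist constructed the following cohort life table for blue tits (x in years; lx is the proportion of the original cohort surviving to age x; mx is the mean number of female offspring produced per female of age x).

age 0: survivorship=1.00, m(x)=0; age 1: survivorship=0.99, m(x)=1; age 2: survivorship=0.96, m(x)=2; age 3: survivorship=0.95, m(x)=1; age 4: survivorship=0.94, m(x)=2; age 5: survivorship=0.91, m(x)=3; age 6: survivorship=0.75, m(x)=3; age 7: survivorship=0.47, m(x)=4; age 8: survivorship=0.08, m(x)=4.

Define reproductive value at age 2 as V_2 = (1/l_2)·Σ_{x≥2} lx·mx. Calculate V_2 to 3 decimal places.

lx·mx for x ≥ 2: 1.92, 0.95, 1.88, 2.73, 2.25, 1.88, 0.32 → sum = 11.93
V_2 = 11.93 / l_2 = 11.93 / 0.96 = 12.427083… → 12.427

12.427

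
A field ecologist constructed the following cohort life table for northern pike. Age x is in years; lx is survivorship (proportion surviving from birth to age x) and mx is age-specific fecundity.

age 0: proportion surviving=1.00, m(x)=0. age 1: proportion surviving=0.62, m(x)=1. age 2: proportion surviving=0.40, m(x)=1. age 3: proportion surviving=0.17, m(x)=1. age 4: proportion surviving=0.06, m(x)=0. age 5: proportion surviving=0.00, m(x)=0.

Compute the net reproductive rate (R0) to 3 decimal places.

lx·mx by age: 0, 0.62, 0.4, 0.17, 0, 0
R0 = Σ lx·mx = 1.19 → 1.190

1.190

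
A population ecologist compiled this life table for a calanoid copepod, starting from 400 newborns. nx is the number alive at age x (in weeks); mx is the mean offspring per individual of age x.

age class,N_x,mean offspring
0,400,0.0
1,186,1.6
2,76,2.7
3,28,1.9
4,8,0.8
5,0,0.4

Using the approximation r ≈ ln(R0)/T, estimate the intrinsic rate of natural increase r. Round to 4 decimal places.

0.2146

lx = nx/n0 = nx/400: 1, 0.465, 0.19, 0.07, 0.02, 0
R0 = Σ lx·mx = 0 + 0.744 + 0.513 + 0.133 + 0.016 + 0 = 1.406
Σ x·lx·mx = 2.233; T = 2.233/1.406 = 1.58819…
r ≈ ln(R0)/T = ln(1.406)/1.58819… = 0.214551… → 0.2146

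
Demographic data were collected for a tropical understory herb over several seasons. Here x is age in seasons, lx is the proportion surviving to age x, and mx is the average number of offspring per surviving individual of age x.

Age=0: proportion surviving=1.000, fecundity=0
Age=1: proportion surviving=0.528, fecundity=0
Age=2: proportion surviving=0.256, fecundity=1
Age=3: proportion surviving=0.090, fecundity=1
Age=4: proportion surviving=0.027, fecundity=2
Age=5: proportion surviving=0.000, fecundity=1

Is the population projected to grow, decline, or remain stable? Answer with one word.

declining

R0 = Σ lx·mx = 0 + 0 + 0.256 + 0.09 + 0.054 + 0 = 0.4
R0 < 1, so the population is declining.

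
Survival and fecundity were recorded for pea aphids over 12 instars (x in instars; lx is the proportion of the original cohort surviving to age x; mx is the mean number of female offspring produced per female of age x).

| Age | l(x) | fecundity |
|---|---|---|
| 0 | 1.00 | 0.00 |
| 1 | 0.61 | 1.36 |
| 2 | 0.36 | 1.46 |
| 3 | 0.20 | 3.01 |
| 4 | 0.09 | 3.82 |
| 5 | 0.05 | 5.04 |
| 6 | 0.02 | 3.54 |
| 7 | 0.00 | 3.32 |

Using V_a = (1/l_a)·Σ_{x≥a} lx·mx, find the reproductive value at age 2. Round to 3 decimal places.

lx·mx for x ≥ 2: 0.5256, 0.602, 0.3438, 0.252, 0.0708, 0 → sum = 1.7942
V_2 = 1.7942 / l_2 = 1.7942 / 0.36 = 4.983889… → 4.984

4.984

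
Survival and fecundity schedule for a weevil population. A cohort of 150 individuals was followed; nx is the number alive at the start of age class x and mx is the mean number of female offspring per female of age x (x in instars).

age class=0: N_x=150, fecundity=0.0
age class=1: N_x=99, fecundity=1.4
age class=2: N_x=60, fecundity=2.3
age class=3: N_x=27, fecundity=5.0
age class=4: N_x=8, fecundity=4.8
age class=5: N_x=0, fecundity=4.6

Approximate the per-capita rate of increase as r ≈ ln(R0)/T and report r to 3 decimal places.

0.508

lx = nx/n0 = nx/150: 1, 0.66, 0.4, 0.18, 0.05333…, 0
R0 = Σ lx·mx = 0 + 0.924 + 0.92 + 0.9 + 0.256… + 0 = 3…
Σ x·lx·mx = 6.488…; T = 6.488…/3… = 2.16267…
r ≈ ln(R0)/T = ln(3…)/2.16267… = 0.50799… → 0.508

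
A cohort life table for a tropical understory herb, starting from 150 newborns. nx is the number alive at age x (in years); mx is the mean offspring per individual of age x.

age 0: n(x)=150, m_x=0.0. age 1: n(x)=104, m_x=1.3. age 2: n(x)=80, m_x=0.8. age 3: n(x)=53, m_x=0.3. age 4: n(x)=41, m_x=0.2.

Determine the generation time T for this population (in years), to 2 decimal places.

1.54

lx = nx/n0 = nx/150: 1, 0.69333…, 0.53333…, 0.35333…, 0.27333…
lx·mx: 0, 0.901333…, 0.426667…, 0.106…, 0.054667… → R0 = 1.488667…
x·lx·mx: 0, 0.901333…, 0.853333…, 0.318…, 0.218667… → Σ = 2.291333…
T = 2.291333… / 1.488667… = 1.539185… → 1.54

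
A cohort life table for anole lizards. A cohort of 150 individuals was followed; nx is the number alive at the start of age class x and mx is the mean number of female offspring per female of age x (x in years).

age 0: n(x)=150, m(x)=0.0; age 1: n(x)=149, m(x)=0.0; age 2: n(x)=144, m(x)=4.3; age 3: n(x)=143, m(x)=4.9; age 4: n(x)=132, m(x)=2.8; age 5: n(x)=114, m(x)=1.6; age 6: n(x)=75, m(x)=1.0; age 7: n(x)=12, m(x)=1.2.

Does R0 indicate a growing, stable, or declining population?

growing

lx = nx/n0 = nx/150: 1, 0.99333…, 0.96, 0.95333…, 0.88, 0.76, 0.5, 0.08
R0 = Σ lx·mx = 0 + 0 + 4.128 + 4.671333… + 2.464 + 1.216 + 0.5 + 0.096 = 13.075333…
R0 > 1, so the population is growing.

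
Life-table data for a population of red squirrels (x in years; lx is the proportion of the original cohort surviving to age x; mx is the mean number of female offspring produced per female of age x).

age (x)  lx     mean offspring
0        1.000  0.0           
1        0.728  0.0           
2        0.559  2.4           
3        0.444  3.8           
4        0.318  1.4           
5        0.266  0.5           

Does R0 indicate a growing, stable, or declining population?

R0 = Σ lx·mx = 0 + 0 + 1.3416 + 1.6872 + 0.4452 + 0.133 = 3.607
R0 > 1, so the population is growing.

growing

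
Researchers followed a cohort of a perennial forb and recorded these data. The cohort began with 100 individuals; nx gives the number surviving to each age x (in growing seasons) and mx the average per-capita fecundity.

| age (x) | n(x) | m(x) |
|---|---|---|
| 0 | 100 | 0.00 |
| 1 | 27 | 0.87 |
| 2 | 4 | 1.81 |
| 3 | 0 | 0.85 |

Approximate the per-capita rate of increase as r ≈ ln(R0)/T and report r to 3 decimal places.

-0.955

lx = nx/n0 = nx/100: 1, 0.27, 0.04, 0
R0 = Σ lx·mx = 0 + 0.2349 + 0.0724 + 0 = 0.3073
Σ x·lx·mx = 0.3797; T = 0.3797/0.3073 = 1.2356…
r ≈ ln(R0)/T = ln(0.3073)/1.2356… = -0.95495… → -0.955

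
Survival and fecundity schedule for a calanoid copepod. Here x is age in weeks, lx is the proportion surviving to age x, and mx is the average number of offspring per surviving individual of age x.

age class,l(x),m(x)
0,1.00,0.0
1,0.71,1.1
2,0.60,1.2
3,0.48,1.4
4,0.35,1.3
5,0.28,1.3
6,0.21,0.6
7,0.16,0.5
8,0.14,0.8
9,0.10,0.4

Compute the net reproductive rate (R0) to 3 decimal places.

3.350

lx·mx by age: 0, 0.781, 0.72, 0.672, 0.455, 0.364, 0.126, 0.08, 0.112, 0.04
R0 = Σ lx·mx = 3.35 → 3.350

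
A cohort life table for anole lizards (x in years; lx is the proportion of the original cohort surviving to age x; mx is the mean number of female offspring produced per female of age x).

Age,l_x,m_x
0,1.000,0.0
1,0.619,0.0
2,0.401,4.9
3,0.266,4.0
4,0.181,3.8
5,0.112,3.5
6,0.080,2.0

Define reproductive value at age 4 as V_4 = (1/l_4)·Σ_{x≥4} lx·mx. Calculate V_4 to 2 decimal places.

6.85

lx·mx for x ≥ 4: 0.6878, 0.392, 0.16 → sum = 1.2398
V_4 = 1.2398 / l_4 = 1.2398 / 0.181 = 6.849724… → 6.85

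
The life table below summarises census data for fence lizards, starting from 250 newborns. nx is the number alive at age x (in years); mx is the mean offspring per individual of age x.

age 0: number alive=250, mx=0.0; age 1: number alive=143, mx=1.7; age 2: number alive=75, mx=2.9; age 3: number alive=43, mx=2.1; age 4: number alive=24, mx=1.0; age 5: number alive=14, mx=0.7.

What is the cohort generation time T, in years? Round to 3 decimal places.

1.871

lx = nx/n0 = nx/250: 1, 0.572, 0.3, 0.172, 0.096, 0.056
lx·mx: 0, 0.9724, 0.87, 0.3612, 0.096, 0.0392 → R0 = 2.3388
x·lx·mx: 0, 0.9724, 1.74, 1.0836, 0.384, 0.196 → Σ = 4.376
T = 4.376 / 2.3388 = 1.871045… → 1.871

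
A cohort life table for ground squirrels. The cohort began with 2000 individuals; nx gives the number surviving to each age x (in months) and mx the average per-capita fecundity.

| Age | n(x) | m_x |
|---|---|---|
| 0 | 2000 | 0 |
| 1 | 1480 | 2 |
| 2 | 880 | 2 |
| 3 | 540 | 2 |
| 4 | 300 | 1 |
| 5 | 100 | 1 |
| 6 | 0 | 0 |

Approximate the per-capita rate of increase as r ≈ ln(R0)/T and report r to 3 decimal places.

lx = nx/n0 = nx/2000: 1, 0.74, 0.44, 0.27, 0.15, 0.05, 0
R0 = Σ lx·mx = 0 + 1.48 + 0.88 + 0.54 + 0.15 + 0.05 + 0 = 3.1
Σ x·lx·mx = 5.71; T = 5.71/3.1 = 1.84194…
r ≈ ln(R0)/T = ln(3.1)/1.84194… = 0.61425… → 0.614

0.614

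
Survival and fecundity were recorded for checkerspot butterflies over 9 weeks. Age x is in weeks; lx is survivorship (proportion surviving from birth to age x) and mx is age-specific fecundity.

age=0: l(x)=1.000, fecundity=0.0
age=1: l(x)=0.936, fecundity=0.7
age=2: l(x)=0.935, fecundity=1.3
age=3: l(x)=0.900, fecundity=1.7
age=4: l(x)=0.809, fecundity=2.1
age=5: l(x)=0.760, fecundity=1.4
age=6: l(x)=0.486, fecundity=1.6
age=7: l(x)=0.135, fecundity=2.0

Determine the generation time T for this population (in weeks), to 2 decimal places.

3.65

lx·mx: 0, 0.6552, 1.2155, 1.53, 1.6989, 1.064, 0.7776, 0.27 → R0 = 7.2112
x·lx·mx: 0, 0.6552, 2.431, 4.59, 6.7956, 5.32, 4.6656, 1.89 → Σ = 26.3474
T = 26.3474 / 7.2112 = 3.653678… → 3.65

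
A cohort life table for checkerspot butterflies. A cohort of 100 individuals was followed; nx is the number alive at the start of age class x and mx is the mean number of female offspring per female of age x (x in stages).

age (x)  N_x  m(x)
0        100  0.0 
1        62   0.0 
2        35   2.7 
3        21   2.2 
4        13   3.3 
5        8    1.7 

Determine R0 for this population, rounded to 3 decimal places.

1.972

lx = nx/n0 = nx/100: 1, 0.62, 0.35, 0.21, 0.13, 0.08
lx·mx by age: 0, 0, 0.945, 0.462, 0.429, 0.136
R0 = Σ lx·mx = 1.972 → 1.972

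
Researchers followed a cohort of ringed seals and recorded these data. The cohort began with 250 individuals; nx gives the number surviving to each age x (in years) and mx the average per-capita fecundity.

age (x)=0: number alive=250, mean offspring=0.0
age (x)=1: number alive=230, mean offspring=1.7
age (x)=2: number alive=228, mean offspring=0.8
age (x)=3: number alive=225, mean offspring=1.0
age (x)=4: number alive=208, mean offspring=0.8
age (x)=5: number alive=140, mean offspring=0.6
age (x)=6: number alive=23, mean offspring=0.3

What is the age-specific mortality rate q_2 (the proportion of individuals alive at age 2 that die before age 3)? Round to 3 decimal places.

lx = nx/n0 = nx/250: 1, 0.92, 0.912, 0.9, 0.832, 0.56, 0.092
q_2 = (l_2 − l_3) / l_2 = (0.912 − 0.9) / 0.912
     = 0.012 / 0.912 = 0.013158… → 0.013

0.013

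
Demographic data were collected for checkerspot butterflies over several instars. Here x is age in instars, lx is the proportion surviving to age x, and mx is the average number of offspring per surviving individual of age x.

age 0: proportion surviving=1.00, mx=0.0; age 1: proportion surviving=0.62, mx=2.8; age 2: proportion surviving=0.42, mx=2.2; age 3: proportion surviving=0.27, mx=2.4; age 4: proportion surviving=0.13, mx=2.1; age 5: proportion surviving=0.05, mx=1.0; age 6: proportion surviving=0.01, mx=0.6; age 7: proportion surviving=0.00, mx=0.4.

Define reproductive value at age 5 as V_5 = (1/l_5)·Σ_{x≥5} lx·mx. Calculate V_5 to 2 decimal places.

lx·mx for x ≥ 5: 0.05, 0.006, 0 → sum = 0.056
V_5 = 0.056 / l_5 = 0.056 / 0.05 = 1.12 → 1.12

1.12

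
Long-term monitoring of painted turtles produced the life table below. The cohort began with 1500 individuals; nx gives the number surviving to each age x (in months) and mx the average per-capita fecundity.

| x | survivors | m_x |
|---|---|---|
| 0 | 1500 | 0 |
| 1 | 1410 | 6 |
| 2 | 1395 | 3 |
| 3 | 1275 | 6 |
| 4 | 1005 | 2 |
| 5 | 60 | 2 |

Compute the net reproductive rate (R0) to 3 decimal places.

lx = nx/n0 = nx/1500: 1, 0.94, 0.93, 0.85, 0.67, 0.04
lx·mx by age: 0, 5.64, 2.79, 5.1, 1.34, 0.08
R0 = Σ lx·mx = 14.95 → 14.950

14.950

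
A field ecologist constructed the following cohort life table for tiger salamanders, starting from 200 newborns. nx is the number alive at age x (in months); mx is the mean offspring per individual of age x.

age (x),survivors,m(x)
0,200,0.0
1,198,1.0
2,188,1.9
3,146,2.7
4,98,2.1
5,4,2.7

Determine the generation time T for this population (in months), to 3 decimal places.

lx = nx/n0 = nx/200: 1, 0.99, 0.94, 0.73, 0.49, 0.02
lx·mx: 0, 0.99, 1.786, 1.971, 1.029, 0.054 → R0 = 5.83
x·lx·mx: 0, 0.99, 3.572, 5.913, 4.116, 0.27 → Σ = 14.861
T = 14.861 / 5.83 = 2.549057… → 2.549

2.549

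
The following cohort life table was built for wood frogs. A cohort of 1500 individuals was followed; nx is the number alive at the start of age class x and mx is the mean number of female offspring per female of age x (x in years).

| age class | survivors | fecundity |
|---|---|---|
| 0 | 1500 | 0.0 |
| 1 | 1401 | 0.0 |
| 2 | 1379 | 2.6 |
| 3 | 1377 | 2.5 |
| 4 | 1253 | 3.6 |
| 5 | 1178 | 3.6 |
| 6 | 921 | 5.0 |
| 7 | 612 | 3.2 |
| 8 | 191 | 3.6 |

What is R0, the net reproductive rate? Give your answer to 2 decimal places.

lx = nx/n0 = nx/1500: 1, 0.934, 0.91933…, 0.918, 0.83533…, 0.78533…, 0.614, 0.408, 0.12733…
lx·mx by age: 0, 0, 2.390267…, 2.295, 3.0072…, 2.8272…, 3.07, 1.3056, 0.4584…
R0 = Σ lx·mx = 15.353667… → 15.35

15.35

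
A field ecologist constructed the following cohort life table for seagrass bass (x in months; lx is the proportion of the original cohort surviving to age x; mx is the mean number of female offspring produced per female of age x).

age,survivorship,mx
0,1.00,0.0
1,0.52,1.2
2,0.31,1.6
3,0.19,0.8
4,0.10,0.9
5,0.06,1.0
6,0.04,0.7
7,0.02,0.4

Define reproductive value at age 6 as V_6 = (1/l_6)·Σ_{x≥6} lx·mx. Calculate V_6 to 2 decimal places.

lx·mx for x ≥ 6: 0.028, 0.008 → sum = 0.036
V_6 = 0.036 / l_6 = 0.036 / 0.04 = 0.9 → 0.90

0.90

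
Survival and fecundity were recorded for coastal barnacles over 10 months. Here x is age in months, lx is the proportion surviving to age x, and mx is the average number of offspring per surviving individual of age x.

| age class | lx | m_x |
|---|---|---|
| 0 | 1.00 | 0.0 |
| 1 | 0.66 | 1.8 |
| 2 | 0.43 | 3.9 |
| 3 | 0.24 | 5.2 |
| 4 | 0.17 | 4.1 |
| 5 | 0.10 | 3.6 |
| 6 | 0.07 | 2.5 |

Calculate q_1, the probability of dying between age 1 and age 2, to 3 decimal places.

q_1 = (l_1 − l_2) / l_1 = (0.66 − 0.43) / 0.66
     = 0.23 / 0.66 = 0.348485… → 0.348

0.348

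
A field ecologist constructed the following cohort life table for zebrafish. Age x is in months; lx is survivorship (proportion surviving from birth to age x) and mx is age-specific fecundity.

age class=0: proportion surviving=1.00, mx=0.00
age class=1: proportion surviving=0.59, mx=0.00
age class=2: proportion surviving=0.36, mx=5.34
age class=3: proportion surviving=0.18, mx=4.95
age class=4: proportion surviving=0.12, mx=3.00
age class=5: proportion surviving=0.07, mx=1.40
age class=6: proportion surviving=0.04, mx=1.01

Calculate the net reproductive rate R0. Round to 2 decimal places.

lx·mx by age: 0, 0, 1.9224, 0.891, 0.36, 0.098, 0.0404
R0 = Σ lx·mx = 3.3118 → 3.31

3.31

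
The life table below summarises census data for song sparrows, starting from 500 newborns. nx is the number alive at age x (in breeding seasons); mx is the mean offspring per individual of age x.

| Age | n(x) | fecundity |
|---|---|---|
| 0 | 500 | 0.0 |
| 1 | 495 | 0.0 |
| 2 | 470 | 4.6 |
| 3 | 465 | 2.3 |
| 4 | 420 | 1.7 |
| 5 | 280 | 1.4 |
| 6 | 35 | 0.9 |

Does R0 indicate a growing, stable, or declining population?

growing

lx = nx/n0 = nx/500: 1, 0.99, 0.94, 0.93, 0.84, 0.56, 0.07
R0 = Σ lx·mx = 0 + 0 + 4.324 + 2.139 + 1.428 + 0.784 + 0.063 = 8.738
R0 > 1, so the population is growing.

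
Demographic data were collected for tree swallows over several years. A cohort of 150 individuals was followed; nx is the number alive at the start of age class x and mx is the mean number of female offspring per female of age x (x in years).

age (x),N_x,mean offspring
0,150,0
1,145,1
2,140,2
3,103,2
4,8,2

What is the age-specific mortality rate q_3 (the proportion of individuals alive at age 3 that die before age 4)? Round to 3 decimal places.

lx = nx/n0 = nx/150: 1, 0.96667…, 0.93333…, 0.68667…, 0.05333…
q_3 = (l_3 − l_4) / l_3 = (0.686667… − 0.053333…) / 0.686667…
     = 0.633333… / 0.686667… = 0.92233… → 0.922

0.922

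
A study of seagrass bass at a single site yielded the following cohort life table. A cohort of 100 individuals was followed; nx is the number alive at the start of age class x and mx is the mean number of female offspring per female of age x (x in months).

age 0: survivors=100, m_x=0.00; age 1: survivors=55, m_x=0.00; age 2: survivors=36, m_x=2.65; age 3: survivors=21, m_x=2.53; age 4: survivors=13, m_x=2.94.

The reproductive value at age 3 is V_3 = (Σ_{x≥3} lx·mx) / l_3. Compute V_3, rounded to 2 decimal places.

4.35

lx = nx/n0 = nx/100: 1, 0.55, 0.36, 0.21, 0.13
lx·mx for x ≥ 3: 0.5313, 0.3822 → sum = 0.9135
V_3 = 0.9135 / l_3 = 0.9135 / 0.21 = 4.35 → 4.35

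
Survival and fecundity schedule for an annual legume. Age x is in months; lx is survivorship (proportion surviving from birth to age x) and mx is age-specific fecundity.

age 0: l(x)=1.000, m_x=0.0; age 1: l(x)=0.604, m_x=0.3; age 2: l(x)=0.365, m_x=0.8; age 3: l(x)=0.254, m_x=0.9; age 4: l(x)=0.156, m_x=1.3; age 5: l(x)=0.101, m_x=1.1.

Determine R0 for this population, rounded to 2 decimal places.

1.02

lx·mx by age: 0, 0.1812, 0.292, 0.2286, 0.2028, 0.1111
R0 = Σ lx·mx = 1.0157 → 1.02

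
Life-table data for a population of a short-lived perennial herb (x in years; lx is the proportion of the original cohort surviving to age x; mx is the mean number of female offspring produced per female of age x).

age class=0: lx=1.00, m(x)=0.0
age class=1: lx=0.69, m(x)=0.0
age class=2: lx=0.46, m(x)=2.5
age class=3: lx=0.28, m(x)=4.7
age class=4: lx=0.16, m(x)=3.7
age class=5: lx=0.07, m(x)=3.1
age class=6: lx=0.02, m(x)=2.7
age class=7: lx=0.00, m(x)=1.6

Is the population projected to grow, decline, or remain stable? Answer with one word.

R0 = Σ lx·mx = 0 + 0 + 1.15 + 1.316 + 0.592 + 0.217 + 0.054 + 0 = 3.329
R0 > 1, so the population is growing.

growing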